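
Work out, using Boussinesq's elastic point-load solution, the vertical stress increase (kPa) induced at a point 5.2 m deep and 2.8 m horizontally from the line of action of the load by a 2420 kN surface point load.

Δσ_z ≈ 22.6 kPa

Boussinesq vertical stress below a point load on an elastic half-space:
Δσ_z = 3P/(2πz²) · [1 + (r/z)²]^(−5/2)
r/z = 2.8/5.2 = 0.53846; [1+(r/z)²]^(−5/2) = 0.52915.
Δσ_z = 3×2420/(2π×5.2²) × 0.52915 = 42.732 × 0.52915 = 22.61 kPa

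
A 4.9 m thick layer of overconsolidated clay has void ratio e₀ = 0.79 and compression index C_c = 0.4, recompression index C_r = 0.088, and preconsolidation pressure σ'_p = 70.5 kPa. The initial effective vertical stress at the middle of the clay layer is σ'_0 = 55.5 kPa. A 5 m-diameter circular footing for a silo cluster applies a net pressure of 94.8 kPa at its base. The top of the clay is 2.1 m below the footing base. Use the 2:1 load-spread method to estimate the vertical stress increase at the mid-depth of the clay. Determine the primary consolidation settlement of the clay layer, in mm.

S_c ≈ 93.9 mm

Mid-depth of clay below the footing base: z = 2.1 + 4.9/2 = 4.55 m.
Stress increase at mid-clay by the 2:1 spreading method:
Δσ ≈ qD²/(D+z)² = 94.8×5²/(5+4.55)² = 25.986 kPa
Final effective stress: σ'_f = 55.5 + 25.986 = 81.486 kPa.
σ'_f = 81.486 > σ'_p = 70.5 kPa, so the stress path crosses the preconsolidation pressure — recompression up to σ'_p, then virgin compression beyond:
S_c = H/(1+e₀)·[C_r·log₁₀(σ'_p/σ'_0) + C_c·log₁₀(σ'_f/σ'_p)]
    = 4.9/1.79 × [0.088×log₁₀(70.5/55.5) + 0.4×log₁₀(81.486/70.5)]
    = 2.7374 × [0.0091429 + 0.025158] = 0.0939 m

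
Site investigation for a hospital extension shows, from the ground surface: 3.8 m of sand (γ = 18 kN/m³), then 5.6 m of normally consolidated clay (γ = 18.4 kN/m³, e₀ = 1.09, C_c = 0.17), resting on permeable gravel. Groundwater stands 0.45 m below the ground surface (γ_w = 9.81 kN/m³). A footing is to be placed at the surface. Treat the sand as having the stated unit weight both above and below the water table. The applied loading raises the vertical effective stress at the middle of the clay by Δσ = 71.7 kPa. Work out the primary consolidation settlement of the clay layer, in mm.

Mid-depth of clay below the ground surface: z = 3.8 + 5.6/2 = 6.6 m.
Total vertical stress at mid-clay: σ_v = 18×3.8 + 18.4×2.8 = 119.92 kPa.
Pore pressure: u = 9.81×(6.6 − 0.45) = 60.332 kPa.
Initial effective stress: σ'_0 = σ_v − u = 119.92 − 60.332 = 59.588 kPa.
Final effective stress: σ'_f = σ'_0 + Δσ = 59.588 + 71.7 = 131.29 kPa.
Normally consolidated clay, so the full stress increment lies on the virgin compression line:
S_c = C_c·H/(1+e₀)·log₁₀(σ'_f/σ'_0) = 0.17×5.6/(1+1.09)×log₁₀(131.29/59.588)
    = 0.4555 × 0.34307 = 0.1563 m

S_c ≈ 156 mm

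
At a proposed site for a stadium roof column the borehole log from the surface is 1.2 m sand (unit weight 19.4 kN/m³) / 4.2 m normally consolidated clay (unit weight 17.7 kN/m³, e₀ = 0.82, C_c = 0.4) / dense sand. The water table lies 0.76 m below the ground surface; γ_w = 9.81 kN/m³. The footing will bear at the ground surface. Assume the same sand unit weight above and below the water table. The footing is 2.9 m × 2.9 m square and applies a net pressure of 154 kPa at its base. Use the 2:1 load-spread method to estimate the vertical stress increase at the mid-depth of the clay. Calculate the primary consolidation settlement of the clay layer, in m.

Mid-depth of clay below the ground surface: z = 1.2 + 4.2/2 = 3.3 m.
Total vertical stress at mid-clay: σ_v = 19.4×1.2 + 17.7×2.1 = 60.45 kPa.
Pore pressure: u = 9.81×(3.3 − 0.76) = 24.917 kPa.
Initial effective stress: σ'_0 = σ_v − u = 60.45 − 24.917 = 35.533 kPa.
Stress increase at mid-clay by the 2:1 spreading method:
Δσ = qBL/((B+z)(L+z)) = 154×2.9×2.9/((2.9+3.3)(2.9+3.3)) = 33.693 kPa
Final effective stress: σ'_f = σ'_0 + Δσ = 35.533 + 33.693 = 69.226 kPa.
Normally consolidated clay, so the full stress increment lies on the virgin compression line:
S_c = C_c·H/(1+e₀)·log₁₀(σ'_f/σ'_0) = 0.4×4.2/(1+0.82)×log₁₀(69.226/35.533)
    = 0.92308 × 0.28964 = 0.2674 m

S_c ≈ 0.267 m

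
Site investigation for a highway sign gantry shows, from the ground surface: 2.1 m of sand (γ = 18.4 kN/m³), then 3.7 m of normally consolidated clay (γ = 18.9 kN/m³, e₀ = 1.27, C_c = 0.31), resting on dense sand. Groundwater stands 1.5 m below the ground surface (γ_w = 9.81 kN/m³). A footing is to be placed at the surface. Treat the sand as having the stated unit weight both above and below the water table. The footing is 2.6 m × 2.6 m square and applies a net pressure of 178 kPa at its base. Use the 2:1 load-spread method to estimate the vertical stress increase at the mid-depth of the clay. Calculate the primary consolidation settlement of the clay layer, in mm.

Mid-depth of clay below the ground surface: z = 2.1 + 3.7/2 = 3.95 m.
Total vertical stress at mid-clay: σ_v = 18.4×2.1 + 18.9×1.85 = 73.605 kPa.
Pore pressure: u = 9.81×(3.95 − 1.5) = 24.035 kPa.
Initial effective stress: σ'_0 = σ_v − u = 73.605 − 24.035 = 49.57 kPa.
Stress increase at mid-clay by the 2:1 spreading method:
Δσ = qBL/((B+z)(L+z)) = 178×2.6×2.6/((2.6+3.95)(2.6+3.95)) = 28.047 kPa
Final effective stress: σ'_f = σ'_0 + Δσ = 49.57 + 28.047 = 77.617 kPa.
Normally consolidated clay, so the full stress increment lies on the virgin compression line:
S_c = C_c·H/(1+e₀)·log₁₀(σ'_f/σ'_0) = 0.31×3.7/(1+1.27)×log₁₀(77.617/49.57)
    = 0.50529 × 0.19474 = 0.0984 m

S_c ≈ 98.4 mm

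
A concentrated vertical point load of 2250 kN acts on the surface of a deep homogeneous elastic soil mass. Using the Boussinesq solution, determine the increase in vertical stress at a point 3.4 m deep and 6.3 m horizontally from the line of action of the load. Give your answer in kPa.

Δσ_z ≈ 2.25 kPa

Boussinesq vertical stress below a point load on an elastic half-space:
Δσ_z = 3P/(2πz²) · [1 + (r/z)²]^(−5/2)
r/z = 6.3/3.4 = 1.8529; [1+(r/z)²]^(−5/2) = 0.024164.
Δσ_z = 3×2250/(2π×3.4²) × 0.024164 = 92.932 × 0.024164 = 2.246 kPa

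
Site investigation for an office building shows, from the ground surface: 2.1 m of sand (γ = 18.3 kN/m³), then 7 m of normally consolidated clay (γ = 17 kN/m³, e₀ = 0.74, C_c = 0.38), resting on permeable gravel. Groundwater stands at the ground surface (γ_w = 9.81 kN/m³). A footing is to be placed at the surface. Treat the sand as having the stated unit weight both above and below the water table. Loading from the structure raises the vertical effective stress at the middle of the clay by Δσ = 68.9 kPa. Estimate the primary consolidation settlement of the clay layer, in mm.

S_c ≈ 635 mm

Mid-depth of clay below the ground surface: z = 2.1 + 7/2 = 5.6 m.
Total vertical stress at mid-clay: σ_v = 18.3×2.1 + 17×3.5 = 97.93 kPa.
Pore pressure: u = 9.81×(5.6 − 0) = 54.936 kPa.
Initial effective stress: σ'_0 = σ_v − u = 97.93 − 54.936 = 42.994 kPa.
Final effective stress: σ'_f = σ'_0 + Δσ = 42.994 + 68.9 = 111.89 kPa.
Normally consolidated clay, so the full stress increment lies on the virgin compression line:
S_c = C_c·H/(1+e₀)·log₁₀(σ'_f/σ'_0) = 0.38×7/(1+0.74)×log₁₀(111.89/42.994)
    = 1.5287 × 0.41538 = 0.635 m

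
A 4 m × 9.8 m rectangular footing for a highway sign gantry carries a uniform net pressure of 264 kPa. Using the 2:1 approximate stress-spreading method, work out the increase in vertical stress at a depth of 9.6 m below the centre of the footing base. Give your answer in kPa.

Δσ_z ≈ 39.2 kPa

By the 2:1 method the load spreads at 1 horizontal : 2 vertical, so at depth z the loaded area has grown by z in each plan dimension:
Δσ = qBL/((B+z)(L+z)) = 264×4×9.8/((4+9.6)(9.8+9.6)) = 39.224 kPa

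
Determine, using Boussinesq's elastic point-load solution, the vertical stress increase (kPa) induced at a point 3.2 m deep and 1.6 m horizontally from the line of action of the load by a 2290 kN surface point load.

Boussinesq vertical stress below a point load on an elastic half-space:
Δσ_z = 3P/(2πz²) · [1 + (r/z)²]^(−5/2)
r/z = 1.6/3.2 = 0.5; [1+(r/z)²]^(−5/2) = 0.57243.
Δσ_z = 3×2290/(2π×3.2²) × 0.57243 = 106.78 × 0.57243 = 61.12 kPa

Δσ_z ≈ 61.1 kPa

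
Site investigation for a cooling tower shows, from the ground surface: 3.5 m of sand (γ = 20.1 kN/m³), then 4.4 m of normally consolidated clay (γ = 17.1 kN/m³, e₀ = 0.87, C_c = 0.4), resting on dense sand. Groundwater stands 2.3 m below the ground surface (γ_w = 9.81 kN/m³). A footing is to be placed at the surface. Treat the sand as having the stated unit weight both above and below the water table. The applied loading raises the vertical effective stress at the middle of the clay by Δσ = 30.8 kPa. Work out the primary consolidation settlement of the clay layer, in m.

Mid-depth of clay below the ground surface: z = 3.5 + 4.4/2 = 5.7 m.
Total vertical stress at mid-clay: σ_v = 20.1×3.5 + 17.1×2.2 = 107.97 kPa.
Pore pressure: u = 9.81×(5.7 − 2.3) = 33.354 kPa.
Initial effective stress: σ'_0 = σ_v − u = 107.97 − 33.354 = 74.616 kPa.
Final effective stress: σ'_f = σ'_0 + Δσ = 74.616 + 30.8 = 105.42 kPa.
Normally consolidated clay, so the full stress increment lies on the virgin compression line:
S_c = C_c·H/(1+e₀)·log₁₀(σ'_f/σ'_0) = 0.4×4.4/(1+0.87)×log₁₀(105.42/74.616)
    = 0.94118 × 0.15009 = 0.1413 m

S_c ≈ 0.141 m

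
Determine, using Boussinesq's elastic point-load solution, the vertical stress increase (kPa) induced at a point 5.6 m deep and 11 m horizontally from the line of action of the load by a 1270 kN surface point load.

Boussinesq vertical stress below a point load on an elastic half-space:
Δσ_z = 3P/(2πz²) · [1 + (r/z)²]^(−5/2)
r/z = 11/5.6 = 1.9643; [1+(r/z)²]^(−5/2) = 0.01922.
Δσ_z = 3×1270/(2π×5.6²) × 0.01922 = 19.336 × 0.01922 = 0.3716 kPa

Δσ_z ≈ 0.372 kPa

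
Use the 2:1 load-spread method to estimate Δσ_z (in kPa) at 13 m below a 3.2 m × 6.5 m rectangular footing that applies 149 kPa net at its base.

By the 2:1 method the load spreads at 1 horizontal : 2 vertical, so at depth z the loaded area has grown by z in each plan dimension:
Δσ = qBL/((B+z)(L+z)) = 149×3.2×6.5/((3.2+13)(6.5+13)) = 9.8107 kPa

Δσ_z ≈ 9.81 kPa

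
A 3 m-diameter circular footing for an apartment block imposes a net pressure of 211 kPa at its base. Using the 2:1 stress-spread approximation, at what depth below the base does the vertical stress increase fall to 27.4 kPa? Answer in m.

2:1 spreading — at depth z the loaded area has grown by z in each plan dimension:
qD²/(D+z)² = Δσ_z ⇒ z = D(√(q/Δσ_z) − 1) = 3×(√(211/27.4) − 1) = 5.325 m

z ≈ 5.33 m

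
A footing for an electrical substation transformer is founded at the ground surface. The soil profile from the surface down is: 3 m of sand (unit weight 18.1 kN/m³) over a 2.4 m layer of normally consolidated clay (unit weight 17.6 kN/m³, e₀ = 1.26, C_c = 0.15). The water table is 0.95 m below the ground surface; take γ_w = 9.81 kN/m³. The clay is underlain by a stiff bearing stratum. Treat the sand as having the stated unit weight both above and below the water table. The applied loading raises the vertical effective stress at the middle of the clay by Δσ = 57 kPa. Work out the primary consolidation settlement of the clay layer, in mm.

Mid-depth of clay below the ground surface: z = 3 + 2.4/2 = 4.2 m.
Total vertical stress at mid-clay: σ_v = 18.1×3 + 17.6×1.2 = 75.42 kPa.
Pore pressure: u = 9.81×(4.2 − 0.95) = 31.883 kPa.
Initial effective stress: σ'_0 = σ_v − u = 75.42 − 31.883 = 43.537 kPa.
Final effective stress: σ'_f = σ'_0 + Δσ = 43.537 + 57 = 100.54 kPa.
Normally consolidated clay, so the full stress increment lies on the virgin compression line:
S_c = C_c·H/(1+e₀)·log₁₀(σ'_f/σ'_0) = 0.15×2.4/(1+1.26)×log₁₀(100.54/43.537)
    = 0.15929 × 0.36348 = 0.0579 m

S_c ≈ 57.9 mm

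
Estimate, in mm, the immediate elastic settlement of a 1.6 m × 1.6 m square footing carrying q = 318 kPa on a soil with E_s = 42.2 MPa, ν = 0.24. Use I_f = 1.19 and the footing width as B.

S_e ≈ 13.5 mm

Immediate (elastic) settlement: S_e = q·B·(1−ν²)/E_s · I_f.
E_s = 42.2 MPa = 42200 kPa.
S_e = 318 × 1.6 × (1 − 0.24²) / 42200 × 1.19
    = 318 × 1.6 × 0.9424 / 42200 × 1.19
    = 0.01352 m = 13.52 mm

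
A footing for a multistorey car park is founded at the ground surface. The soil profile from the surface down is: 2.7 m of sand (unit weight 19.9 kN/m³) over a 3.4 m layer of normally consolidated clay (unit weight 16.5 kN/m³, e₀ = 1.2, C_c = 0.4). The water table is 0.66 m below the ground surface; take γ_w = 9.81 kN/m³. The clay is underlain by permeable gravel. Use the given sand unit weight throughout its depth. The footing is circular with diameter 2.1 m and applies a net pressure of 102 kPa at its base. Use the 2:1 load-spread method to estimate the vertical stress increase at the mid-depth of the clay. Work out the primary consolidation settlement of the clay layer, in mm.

S_c ≈ 56.9 mm

Mid-depth of clay below the ground surface: z = 2.7 + 3.4/2 = 4.4 m.
Total vertical stress at mid-clay: σ_v = 19.9×2.7 + 16.5×1.7 = 81.78 kPa.
Pore pressure: u = 9.81×(4.4 − 0.66) = 36.689 kPa.
Initial effective stress: σ'_0 = σ_v − u = 81.78 − 36.689 = 45.091 kPa.
Stress increase at mid-clay by the 2:1 spreading method:
Δσ ≈ qD²/(D+z)² = 102×2.1²/(2.1+4.4)² = 10.647 kPa
Final effective stress: σ'_f = σ'_0 + Δσ = 45.091 + 10.647 = 55.738 kPa.
Normally consolidated clay, so the full stress increment lies on the virgin compression line:
S_c = C_c·H/(1+e₀)·log₁₀(σ'_f/σ'_0) = 0.4×3.4/(1+1.2)×log₁₀(55.738/45.091)
    = 0.61818 × 0.092062 = 0.05691 m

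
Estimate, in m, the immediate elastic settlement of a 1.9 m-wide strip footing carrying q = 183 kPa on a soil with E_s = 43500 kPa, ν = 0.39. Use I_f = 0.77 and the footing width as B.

Immediate (elastic) settlement: S_e = q·B·(1−ν²)/E_s · I_f.
S_e = 183 × 1.9 × (1 − 0.39²) / 43500 × 0.77
    = 183 × 1.9 × 0.8479 / 43500 × 0.77
    = 0.005219 m

S_e ≈ 0.00522 m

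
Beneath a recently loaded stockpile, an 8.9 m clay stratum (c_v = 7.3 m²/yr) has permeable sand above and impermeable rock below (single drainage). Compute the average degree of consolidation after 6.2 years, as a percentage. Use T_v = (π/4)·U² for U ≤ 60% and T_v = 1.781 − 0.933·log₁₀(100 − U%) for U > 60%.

U ≈ 80.2 %

Drainage path length: H_d = H = 8.9 m (single drainage).
T_v = c_v·t/H_d² = 7.3×6.2/8.9² = 0.57139.
T_v = 0.57139 corresponds to the U > 60% branch:
U = 1 − 10^((1.781 − T_v)/0.933)/100 = 0.8021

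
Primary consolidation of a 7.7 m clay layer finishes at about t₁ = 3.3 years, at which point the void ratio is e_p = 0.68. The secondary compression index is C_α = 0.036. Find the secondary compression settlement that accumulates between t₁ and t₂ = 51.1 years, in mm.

S_s ≈ 196 mm

Secondary compression: S_s = C_α·H/(1+e_p)·log₁₀(t₂/t₁)
S_s = 0.036×7.7/(1+0.68)×log₁₀(51.1/3.3)
    = 0.165 × 1.19 = 0.1963 m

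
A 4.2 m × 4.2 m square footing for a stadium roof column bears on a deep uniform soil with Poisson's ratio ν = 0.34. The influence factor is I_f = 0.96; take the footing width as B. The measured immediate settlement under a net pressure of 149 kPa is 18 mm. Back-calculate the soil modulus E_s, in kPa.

E_s ≈ 29500 kPa

S_e = q·B·(1−ν²)/E_s · I_f  ⇒  E_s = q·B·(1−ν²)·I_f / S_e.
E_s = 149 × 4.2 × 0.8844 × 0.96 / 0.018 = 29520 kPa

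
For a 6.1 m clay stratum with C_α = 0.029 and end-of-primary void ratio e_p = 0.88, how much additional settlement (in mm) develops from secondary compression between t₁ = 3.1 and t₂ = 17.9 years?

S_s ≈ 71.7 mm

Secondary compression: S_s = C_α·H/(1+e_p)·log₁₀(t₂/t₁)
S_s = 0.029×6.1/(1+0.88)×log₁₀(17.9/3.1)
    = 0.0941 × 0.7615 = 0.07165 m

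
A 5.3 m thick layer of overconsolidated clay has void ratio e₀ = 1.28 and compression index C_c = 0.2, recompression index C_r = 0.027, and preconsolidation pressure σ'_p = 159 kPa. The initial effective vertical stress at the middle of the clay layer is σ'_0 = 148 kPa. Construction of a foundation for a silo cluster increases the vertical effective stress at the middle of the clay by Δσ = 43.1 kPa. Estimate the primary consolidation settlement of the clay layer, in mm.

Final effective stress: σ'_f = 148 + 43.1 = 191.1 kPa.
σ'_f = 191.1 > σ'_p = 159 kPa, so the stress path crosses the preconsolidation pressure — recompression up to σ'_p, then virgin compression beyond:
S_c = H/(1+e₀)·[C_r·log₁₀(σ'_p/σ'_0) + C_c·log₁₀(σ'_f/σ'_p)]
    = 5.3/2.28 × [0.027×log₁₀(159/148) + 0.2×log₁₀(191.1/159)]
    = 2.3246 × [0.00084066 + 0.015973] = 0.03909 m

S_c ≈ 39.1 mm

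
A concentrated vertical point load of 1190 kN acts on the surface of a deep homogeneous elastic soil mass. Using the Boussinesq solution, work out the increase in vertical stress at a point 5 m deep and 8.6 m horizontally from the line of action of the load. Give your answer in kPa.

Δσ_z ≈ 0.729 kPa

Boussinesq vertical stress below a point load on an elastic half-space:
Δσ_z = 3P/(2πz²) · [1 + (r/z)²]^(−5/2)
r/z = 8.6/5 = 1.72; [1+(r/z)²]^(−5/2) = 0.032078.
Δσ_z = 3×1190/(2π×5²) × 0.032078 = 22.727 × 0.032078 = 0.729 kPa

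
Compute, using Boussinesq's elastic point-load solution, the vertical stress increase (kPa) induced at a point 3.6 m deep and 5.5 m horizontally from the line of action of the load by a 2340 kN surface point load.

Boussinesq vertical stress below a point load on an elastic half-space:
Δσ_z = 3P/(2πz²) · [1 + (r/z)²]^(−5/2)
r/z = 5.5/3.6 = 1.5278; [1+(r/z)²]^(−5/2) = 0.049267.
Δσ_z = 3×2340/(2π×3.6²) × 0.049267 = 86.209 × 0.049267 = 4.247 kPa

Δσ_z ≈ 4.25 kPa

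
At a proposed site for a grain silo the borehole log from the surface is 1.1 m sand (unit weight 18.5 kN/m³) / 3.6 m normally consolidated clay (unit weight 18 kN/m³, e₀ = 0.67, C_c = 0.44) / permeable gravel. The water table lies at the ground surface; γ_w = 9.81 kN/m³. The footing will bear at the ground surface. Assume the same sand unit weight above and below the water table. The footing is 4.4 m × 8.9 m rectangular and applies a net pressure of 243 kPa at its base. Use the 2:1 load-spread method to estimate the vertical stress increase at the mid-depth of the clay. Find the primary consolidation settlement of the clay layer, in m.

S_c ≈ 0.706 m

Mid-depth of clay below the ground surface: z = 1.1 + 3.6/2 = 2.9 m.
Total vertical stress at mid-clay: σ_v = 18.5×1.1 + 18×1.8 = 52.75 kPa.
Pore pressure: u = 9.81×(2.9 − 0) = 28.449 kPa.
Initial effective stress: σ'_0 = σ_v − u = 52.75 − 28.449 = 24.301 kPa.
Stress increase at mid-clay by the 2:1 spreading method:
Δσ = qBL/((B+z)(L+z)) = 243×4.4×8.9/((4.4+2.9)(8.9+2.9)) = 110.47 kPa
Final effective stress: σ'_f = σ'_0 + Δσ = 24.301 + 110.47 = 134.77 kPa.
Normally consolidated clay, so the full stress increment lies on the virgin compression line:
S_c = C_c·H/(1+e₀)·log₁₀(σ'_f/σ'_0) = 0.44×3.6/(1+0.67)×log₁₀(134.77/24.301)
    = 0.9485 × 0.74397 = 0.7057 m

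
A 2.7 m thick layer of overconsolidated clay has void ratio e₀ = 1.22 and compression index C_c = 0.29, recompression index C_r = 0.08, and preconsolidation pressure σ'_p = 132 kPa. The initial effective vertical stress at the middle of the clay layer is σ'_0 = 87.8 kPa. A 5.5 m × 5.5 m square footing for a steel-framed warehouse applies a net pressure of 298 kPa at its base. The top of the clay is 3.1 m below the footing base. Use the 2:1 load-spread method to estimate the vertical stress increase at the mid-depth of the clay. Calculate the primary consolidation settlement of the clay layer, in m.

S_c ≈ 0.0638 m

Mid-depth of clay below the footing base: z = 3.1 + 2.7/2 = 4.45 m.
Stress increase at mid-clay by the 2:1 spreading method:
Δσ = qBL/((B+z)(L+z)) = 298×5.5×5.5/((5.5+4.45)(5.5+4.45)) = 91.053 kPa
Final effective stress: σ'_f = 87.8 + 91.053 = 178.85 kPa.
σ'_f = 178.85 > σ'_p = 132 kPa, so the stress path crosses the preconsolidation pressure — recompression up to σ'_p, then virgin compression beyond:
S_c = H/(1+e₀)·[C_r·log₁₀(σ'_p/σ'_0) + C_c·log₁₀(σ'_f/σ'_p)]
    = 2.7/2.22 × [0.08×log₁₀(132/87.8) + 0.29×log₁₀(178.85/132)]
    = 1.2162 × [0.014166 + 0.038255] = 0.06375 m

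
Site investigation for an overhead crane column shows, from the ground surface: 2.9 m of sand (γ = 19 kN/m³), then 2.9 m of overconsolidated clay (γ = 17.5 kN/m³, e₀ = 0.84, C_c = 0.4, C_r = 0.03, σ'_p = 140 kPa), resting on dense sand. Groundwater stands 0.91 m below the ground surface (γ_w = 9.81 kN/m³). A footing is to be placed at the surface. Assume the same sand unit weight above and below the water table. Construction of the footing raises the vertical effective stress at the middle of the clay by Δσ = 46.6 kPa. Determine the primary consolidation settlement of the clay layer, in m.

Mid-depth of clay below the ground surface: z = 2.9 + 2.9/2 = 4.35 m.
Total vertical stress at mid-clay: σ_v = 19×2.9 + 17.5×1.45 = 80.475 kPa.
Pore pressure: u = 9.81×(4.35 − 0.91) = 33.746 kPa.
Initial effective stress: σ'_0 = σ_v − u = 80.475 − 33.746 = 46.729 kPa.
Final effective stress: σ'_f = 46.729 + 46.6 = 93.329 kPa.
σ'_f = 93.329 ≤ σ'_p = 140 kPa, so the clay remains overconsolidated and only the recompression index applies:
S_c = C_r·H/(1+e₀)·log₁₀(σ'_f/σ'_0) = 0.03×2.9/1.84×log₁₀(93.329/46.729)
    = 0.047283 × 0.30043 = 0.01421 m

S_c ≈ 0.0142 m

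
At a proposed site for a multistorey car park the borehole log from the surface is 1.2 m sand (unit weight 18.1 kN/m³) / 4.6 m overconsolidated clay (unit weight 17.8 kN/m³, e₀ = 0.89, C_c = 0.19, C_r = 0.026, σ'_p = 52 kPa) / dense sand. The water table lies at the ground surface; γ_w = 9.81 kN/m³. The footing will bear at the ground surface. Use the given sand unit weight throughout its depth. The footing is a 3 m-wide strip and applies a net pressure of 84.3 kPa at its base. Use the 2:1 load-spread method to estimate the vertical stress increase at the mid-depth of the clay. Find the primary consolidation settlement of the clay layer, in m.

S_c ≈ 0.0683 m

Mid-depth of clay below the ground surface: z = 1.2 + 4.6/2 = 3.5 m.
Total vertical stress at mid-clay: σ_v = 18.1×1.2 + 17.8×2.3 = 62.66 kPa.
Pore pressure: u = 9.81×(3.5 − 0) = 34.335 kPa.
Initial effective stress: σ'_0 = σ_v − u = 62.66 − 34.335 = 28.325 kPa.
Stress increase at mid-clay by the 2:1 spreading method:
Δσ = qB/(B+z) = 84.3×3/(3+3.5) = 38.908 kPa
Final effective stress: σ'_f = 28.325 + 38.908 = 67.233 kPa.
σ'_f = 67.233 > σ'_p = 52 kPa, so the stress path crosses the preconsolidation pressure — recompression up to σ'_p, then virgin compression beyond:
S_c = H/(1+e₀)·[C_r·log₁₀(σ'_p/σ'_0) + C_c·log₁₀(σ'_f/σ'_p)]
    = 4.6/1.89 × [0.026×log₁₀(52/28.325) + 0.19×log₁₀(67.233/52)]
    = 2.4339 × [0.0068597 + 0.0212] = 0.06829 m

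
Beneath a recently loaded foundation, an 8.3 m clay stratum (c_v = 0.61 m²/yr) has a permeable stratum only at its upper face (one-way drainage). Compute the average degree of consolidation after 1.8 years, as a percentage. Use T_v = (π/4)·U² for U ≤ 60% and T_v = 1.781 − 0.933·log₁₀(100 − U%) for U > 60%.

Drainage path length: H_d = H = 8.3 m (single drainage).
T_v = c_v·t/H_d² = 0.61×1.8/8.3² = 0.015938.
T_v = 0.015938 corresponds to the U ≤ 60% branch:
U = √(4T_v/π) = 0.1425

U ≈ 14.2 %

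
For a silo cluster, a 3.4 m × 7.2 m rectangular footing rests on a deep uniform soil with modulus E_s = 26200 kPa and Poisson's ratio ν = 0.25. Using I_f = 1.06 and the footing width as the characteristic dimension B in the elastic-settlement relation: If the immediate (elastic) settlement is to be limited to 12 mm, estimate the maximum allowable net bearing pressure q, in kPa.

q ≈ 93.1 kPa

S_e = q·B·(1−ν²)/E_s · I_f  ⇒  q = S_e·E_s / (B·(1−ν²)·I_f).
q = 0.012 × 26200 / (3.4 × 0.9375 × 1.06) = 93.05 kPa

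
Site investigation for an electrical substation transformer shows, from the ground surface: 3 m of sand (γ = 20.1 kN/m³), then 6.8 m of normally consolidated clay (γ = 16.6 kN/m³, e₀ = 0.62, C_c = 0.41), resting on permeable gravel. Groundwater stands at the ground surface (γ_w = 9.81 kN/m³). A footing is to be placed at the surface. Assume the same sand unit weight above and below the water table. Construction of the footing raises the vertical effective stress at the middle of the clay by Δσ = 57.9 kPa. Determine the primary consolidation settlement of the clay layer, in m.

S_c ≈ 0.545 m

Mid-depth of clay below the ground surface: z = 3 + 6.8/2 = 6.4 m.
Total vertical stress at mid-clay: σ_v = 20.1×3 + 16.6×3.4 = 116.74 kPa.
Pore pressure: u = 9.81×(6.4 − 0) = 62.784 kPa.
Initial effective stress: σ'_0 = σ_v − u = 116.74 − 62.784 = 53.956 kPa.
Final effective stress: σ'_f = σ'_0 + Δσ = 53.956 + 57.9 = 111.86 kPa.
Normally consolidated clay, so the full stress increment lies on the virgin compression line:
S_c = C_c·H/(1+e₀)·log₁₀(σ'_f/σ'_0) = 0.41×6.8/(1+0.62)×log₁₀(111.86/53.956)
    = 1.721 × 0.31664 = 0.5449 m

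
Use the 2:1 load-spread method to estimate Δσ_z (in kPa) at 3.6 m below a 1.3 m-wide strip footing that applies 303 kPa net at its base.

By the 2:1 method the load spreads at 1 horizontal : 2 vertical, so at depth z the loaded area has grown by z in each plan dimension:
Δσ = qB/(B+z) = 303×1.3/(1.3+3.6) = 80.388 kPa

Δσ_z ≈ 80.4 kPa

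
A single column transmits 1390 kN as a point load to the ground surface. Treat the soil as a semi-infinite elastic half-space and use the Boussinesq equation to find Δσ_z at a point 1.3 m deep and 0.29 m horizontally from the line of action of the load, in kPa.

Boussinesq vertical stress below a point load on an elastic half-space:
Δσ_z = 3P/(2πz²) · [1 + (r/z)²]^(−5/2)
r/z = 0.29/1.3 = 0.22308; [1+(r/z)²]^(−5/2) = 0.88567.
Δσ_z = 3×1390/(2π×1.3²) × 0.88567 = 392.71 × 0.88567 = 347.8 kPa

Δσ_z ≈ 348 kPa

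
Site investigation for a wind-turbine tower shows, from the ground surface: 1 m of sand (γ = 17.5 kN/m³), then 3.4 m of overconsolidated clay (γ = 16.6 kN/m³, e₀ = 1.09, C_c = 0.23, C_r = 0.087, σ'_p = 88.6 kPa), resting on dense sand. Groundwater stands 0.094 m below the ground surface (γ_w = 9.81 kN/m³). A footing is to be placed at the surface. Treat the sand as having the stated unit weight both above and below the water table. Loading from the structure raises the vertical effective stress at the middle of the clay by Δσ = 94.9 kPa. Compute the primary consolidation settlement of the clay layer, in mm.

S_c ≈ 133 mm

Mid-depth of clay below the ground surface: z = 1 + 3.4/2 = 2.7 m.
Total vertical stress at mid-clay: σ_v = 17.5×1 + 16.6×1.7 = 45.72 kPa.
Pore pressure: u = 9.81×(2.7 − 0.094) = 25.565 kPa.
Initial effective stress: σ'_0 = σ_v − u = 45.72 − 25.565 = 20.155 kPa.
Final effective stress: σ'_f = 20.155 + 94.9 = 115.06 kPa.
σ'_f = 115.06 > σ'_p = 88.6 kPa, so the stress path crosses the preconsolidation pressure — recompression up to σ'_p, then virgin compression beyond:
S_c = H/(1+e₀)·[C_r·log₁₀(σ'_p/σ'_0) + C_c·log₁₀(σ'_f/σ'_p)]
    = 3.4/2.09 × [0.087×log₁₀(88.6/20.155) + 0.23×log₁₀(115.06/88.6)]
    = 1.6268 × [0.055945 + 0.026103] = 0.1335 m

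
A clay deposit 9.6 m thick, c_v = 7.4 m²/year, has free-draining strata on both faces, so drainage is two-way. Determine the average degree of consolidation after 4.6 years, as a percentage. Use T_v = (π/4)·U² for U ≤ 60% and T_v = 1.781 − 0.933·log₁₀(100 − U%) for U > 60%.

Drainage path length: H_d = H/2 = 4.8 m (double drainage).
T_v = c_v·t/H_d² = 7.4×4.6/4.8² = 1.4774.
T_v = 1.4774 corresponds to the U > 60% branch:
U = 1 − 10^((1.781 − T_v)/0.933)/100 = 0.9788

U ≈ 97.9 %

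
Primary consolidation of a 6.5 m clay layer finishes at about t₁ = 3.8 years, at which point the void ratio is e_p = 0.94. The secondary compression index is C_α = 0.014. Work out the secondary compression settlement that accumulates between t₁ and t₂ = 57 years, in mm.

Secondary compression: S_s = C_α·H/(1+e_p)·log₁₀(t₂/t₁)
S_s = 0.014×6.5/(1+0.94)×log₁₀(57/3.8)
    = 0.04691 × 1.176 = 0.05517 m

S_s ≈ 55.2 mm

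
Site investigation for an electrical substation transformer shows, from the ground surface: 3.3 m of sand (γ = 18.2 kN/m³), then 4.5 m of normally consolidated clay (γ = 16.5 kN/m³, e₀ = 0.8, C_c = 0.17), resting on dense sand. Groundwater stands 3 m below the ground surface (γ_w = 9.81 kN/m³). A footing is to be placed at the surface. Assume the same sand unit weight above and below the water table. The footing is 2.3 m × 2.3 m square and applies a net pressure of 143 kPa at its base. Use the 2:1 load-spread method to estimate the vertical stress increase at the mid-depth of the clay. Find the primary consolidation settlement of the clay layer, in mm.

S_c ≈ 29 mm

Mid-depth of clay below the ground surface: z = 3.3 + 4.5/2 = 5.55 m.
Total vertical stress at mid-clay: σ_v = 18.2×3.3 + 16.5×2.25 = 97.185 kPa.
Pore pressure: u = 9.81×(5.55 − 3) = 25.015 kPa.
Initial effective stress: σ'_0 = σ_v − u = 97.185 − 25.015 = 72.17 kPa.
Stress increase at mid-clay by the 2:1 spreading method:
Δσ = qBL/((B+z)(L+z)) = 143×2.3×2.3/((2.3+5.55)(2.3+5.55)) = 12.276 kPa
Final effective stress: σ'_f = σ'_0 + Δσ = 72.17 + 12.276 = 84.446 kPa.
Normally consolidated clay, so the full stress increment lies on the virgin compression line:
S_c = C_c·H/(1+e₀)·log₁₀(σ'_f/σ'_0) = 0.17×4.5/(1+0.8)×log₁₀(84.446/72.17)
    = 0.425 × 0.068222 = 0.02899 m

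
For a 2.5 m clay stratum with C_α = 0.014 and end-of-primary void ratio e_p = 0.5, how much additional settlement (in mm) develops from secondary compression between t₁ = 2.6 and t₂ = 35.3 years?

Secondary compression: S_s = C_α·H/(1+e_p)·log₁₀(t₂/t₁)
S_s = 0.014×2.5/(1+0.5)×log₁₀(35.3/2.6)
    = 0.02333 × 1.133 = 0.02643 m

S_s ≈ 26.4 mm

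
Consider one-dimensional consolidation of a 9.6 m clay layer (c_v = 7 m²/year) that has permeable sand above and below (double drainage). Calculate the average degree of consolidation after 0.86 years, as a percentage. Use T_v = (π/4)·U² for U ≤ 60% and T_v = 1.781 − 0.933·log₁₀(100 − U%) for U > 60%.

Drainage path length: H_d = H/2 = 4.8 m (double drainage).
T_v = c_v·t/H_d² = 7×0.86/4.8² = 0.26128.
T_v = 0.26128 corresponds to the U ≤ 60% branch:
U = √(4T_v/π) = 0.5768

U ≈ 57.7 %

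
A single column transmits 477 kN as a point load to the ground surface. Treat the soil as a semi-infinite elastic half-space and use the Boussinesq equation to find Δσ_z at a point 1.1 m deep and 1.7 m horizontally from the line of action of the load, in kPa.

Boussinesq vertical stress below a point load on an elastic half-space:
Δσ_z = 3P/(2πz²) · [1 + (r/z)²]^(−5/2)
r/z = 1.7/1.1 = 1.5455; [1+(r/z)²]^(−5/2) = 0.047316.
Δσ_z = 3×477/(2π×1.1²) × 0.047316 = 188.22 × 0.047316 = 8.906 kPa

Δσ_z ≈ 8.91 kPa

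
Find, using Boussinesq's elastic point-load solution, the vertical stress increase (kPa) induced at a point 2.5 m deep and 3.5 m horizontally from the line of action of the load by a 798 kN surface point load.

Δσ_z ≈ 4.04 kPa

Boussinesq vertical stress below a point load on an elastic half-space:
Δσ_z = 3P/(2πz²) · [1 + (r/z)²]^(−5/2)
r/z = 3.5/2.5 = 1.4; [1+(r/z)²]^(−5/2) = 0.066339.
Δσ_z = 3×798/(2π×2.5²) × 0.066339 = 60.963 × 0.066339 = 4.044 kPa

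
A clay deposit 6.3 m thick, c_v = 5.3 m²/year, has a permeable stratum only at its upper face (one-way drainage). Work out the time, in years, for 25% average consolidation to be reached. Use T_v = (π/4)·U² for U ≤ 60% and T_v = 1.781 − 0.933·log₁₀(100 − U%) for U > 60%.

Drainage path length: H_d = H = 6.3 m (single drainage).
U ≤ 60%: T_v = (π/4)·U² = (π/4)×0.25² = 0.049087.
t = T_v·H_d²/c_v = 0.049087×6.3²/5.3 = 0.3676 years.

t ≈ 0.368 years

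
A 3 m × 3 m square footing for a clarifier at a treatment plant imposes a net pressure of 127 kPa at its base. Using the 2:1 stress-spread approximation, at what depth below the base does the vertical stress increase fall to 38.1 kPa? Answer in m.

2:1 spreading — at depth z the loaded area has grown by z in each plan dimension:
qB²/(B+z)² = Δσ_z ⇒ z = B(√(q/Δσ_z) − 1) = 3×(√(127/38.1) − 1) = 2.477 m

z ≈ 2.48 m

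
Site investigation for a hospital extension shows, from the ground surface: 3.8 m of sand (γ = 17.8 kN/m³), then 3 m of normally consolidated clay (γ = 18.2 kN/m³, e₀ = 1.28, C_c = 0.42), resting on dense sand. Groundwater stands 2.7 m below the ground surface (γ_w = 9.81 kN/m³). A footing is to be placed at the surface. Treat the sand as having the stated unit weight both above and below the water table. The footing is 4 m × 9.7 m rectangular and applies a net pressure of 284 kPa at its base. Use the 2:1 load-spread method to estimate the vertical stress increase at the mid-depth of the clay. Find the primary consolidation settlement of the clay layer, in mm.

S_c ≈ 182 mm

Mid-depth of clay below the ground surface: z = 3.8 + 3/2 = 5.3 m.
Total vertical stress at mid-clay: σ_v = 17.8×3.8 + 18.2×1.5 = 94.94 kPa.
Pore pressure: u = 9.81×(5.3 − 2.7) = 25.506 kPa.
Initial effective stress: σ'_0 = σ_v − u = 94.94 − 25.506 = 69.434 kPa.
Stress increase at mid-clay by the 2:1 spreading method:
Δσ = qBL/((B+z)(L+z)) = 284×4×9.7/((4+5.3)(9.7+5.3)) = 78.991 kPa
Final effective stress: σ'_f = σ'_0 + Δσ = 69.434 + 78.991 = 148.43 kPa.
Normally consolidated clay, so the full stress increment lies on the virgin compression line:
S_c = C_c·H/(1+e₀)·log₁₀(σ'_f/σ'_0) = 0.42×3/(1+1.28)×log₁₀(148.43/69.434)
    = 0.55263 × 0.32995 = 0.1823 m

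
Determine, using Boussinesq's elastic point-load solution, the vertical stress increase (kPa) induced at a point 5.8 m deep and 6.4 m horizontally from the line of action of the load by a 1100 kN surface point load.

Δσ_z ≈ 2.13 kPa

Boussinesq vertical stress below a point load on an elastic half-space:
Δσ_z = 3P/(2πz²) · [1 + (r/z)²]^(−5/2)
r/z = 6.4/5.8 = 1.1034; [1+(r/z)²]^(−5/2) = 0.13655.
Δσ_z = 3×1100/(2π×5.8²) × 0.13655 = 15.613 × 0.13655 = 2.132 kPa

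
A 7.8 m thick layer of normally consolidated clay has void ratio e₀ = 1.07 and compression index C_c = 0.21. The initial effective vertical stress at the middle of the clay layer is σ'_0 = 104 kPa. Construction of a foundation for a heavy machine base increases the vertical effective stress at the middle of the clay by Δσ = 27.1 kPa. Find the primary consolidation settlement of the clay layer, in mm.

S_c ≈ 79.6 mm

Final effective stress: σ'_f = σ'_0 + Δσ = 104 + 27.1 = 131.1 kPa.
Normally consolidated clay, so the full stress increment lies on the virgin compression line:
S_c = C_c·H/(1+e₀)·log₁₀(σ'_f/σ'_0) = 0.21×7.8/(1+1.07)×log₁₀(131.1/104)
    = 0.7913 × 0.10057 = 0.07958 m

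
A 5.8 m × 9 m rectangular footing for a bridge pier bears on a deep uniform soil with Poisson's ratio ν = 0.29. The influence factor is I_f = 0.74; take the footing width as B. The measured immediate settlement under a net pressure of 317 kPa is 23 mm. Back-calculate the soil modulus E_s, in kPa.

S_e = q·B·(1−ν²)/E_s · I_f  ⇒  E_s = q·B·(1−ν²)·I_f / S_e.
E_s = 317 × 5.8 × 0.9159 × 0.74 / 0.023 = 54180 kPa

E_s ≈ 54200 kPa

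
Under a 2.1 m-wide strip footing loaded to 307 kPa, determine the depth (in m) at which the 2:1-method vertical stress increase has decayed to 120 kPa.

2:1 spreading — at depth z the loaded area has grown by z in each plan dimension:
qB/(B+z) = Δσ_z ⇒ z = qB/Δσ_z − B = 307×2.1/120 − 2.1 = 3.273 m

z ≈ 3.27 m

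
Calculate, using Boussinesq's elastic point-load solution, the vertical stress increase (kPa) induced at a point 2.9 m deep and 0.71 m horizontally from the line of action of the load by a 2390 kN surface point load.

Δσ_z ≈ 117 kPa

Boussinesq vertical stress below a point load on an elastic half-space:
Δσ_z = 3P/(2πz²) · [1 + (r/z)²]^(−5/2)
r/z = 0.71/2.9 = 0.24483; [1+(r/z)²]^(−5/2) = 0.86456.
Δσ_z = 3×2390/(2π×2.9²) × 0.86456 = 135.69 × 0.86456 = 117.3 kPa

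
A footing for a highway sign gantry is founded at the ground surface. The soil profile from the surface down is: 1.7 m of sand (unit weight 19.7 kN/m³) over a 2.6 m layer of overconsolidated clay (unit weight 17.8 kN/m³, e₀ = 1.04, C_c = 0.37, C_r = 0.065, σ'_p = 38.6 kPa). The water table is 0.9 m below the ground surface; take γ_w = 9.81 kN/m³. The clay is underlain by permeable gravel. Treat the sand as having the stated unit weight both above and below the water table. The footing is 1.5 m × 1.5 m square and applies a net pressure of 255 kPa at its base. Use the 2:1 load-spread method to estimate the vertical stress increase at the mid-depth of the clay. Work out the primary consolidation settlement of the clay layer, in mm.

Mid-depth of clay below the ground surface: z = 1.7 + 2.6/2 = 3 m.
Total vertical stress at mid-clay: σ_v = 19.7×1.7 + 17.8×1.3 = 56.63 kPa.
Pore pressure: u = 9.81×(3 − 0.9) = 20.601 kPa.
Initial effective stress: σ'_0 = σ_v − u = 56.63 − 20.601 = 36.029 kPa.
Stress increase at mid-clay by the 2:1 spreading method:
Δσ = qBL/((B+z)(L+z)) = 255×1.5×1.5/((1.5+3)(1.5+3)) = 28.333 kPa
Final effective stress: σ'_f = 36.029 + 28.333 = 64.362 kPa.
σ'_f = 64.362 > σ'_p = 38.6 kPa, so the stress path crosses the preconsolidation pressure — recompression up to σ'_p, then virgin compression beyond:
S_c = H/(1+e₀)·[C_r·log₁₀(σ'_p/σ'_0) + C_c·log₁₀(σ'_f/σ'_p)]
    = 2.6/2.04 × [0.065×log₁₀(38.6/36.029) + 0.37×log₁₀(64.362/38.6)]
    = 1.2745 × [0.0019458 + 0.082156] = 0.1072 m

S_c ≈ 107 mm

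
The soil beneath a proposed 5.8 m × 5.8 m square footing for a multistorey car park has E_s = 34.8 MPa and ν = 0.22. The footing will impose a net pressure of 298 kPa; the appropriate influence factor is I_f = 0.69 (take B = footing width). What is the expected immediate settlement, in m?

S_e ≈ 0.0326 m

Immediate (elastic) settlement: S_e = q·B·(1−ν²)/E_s · I_f.
E_s = 34.8 MPa = 34800 kPa.
S_e = 298 × 5.8 × (1 − 0.22²) / 34800 × 0.69
    = 298 × 5.8 × 0.9516 / 34800 × 0.69
    = 0.03261 m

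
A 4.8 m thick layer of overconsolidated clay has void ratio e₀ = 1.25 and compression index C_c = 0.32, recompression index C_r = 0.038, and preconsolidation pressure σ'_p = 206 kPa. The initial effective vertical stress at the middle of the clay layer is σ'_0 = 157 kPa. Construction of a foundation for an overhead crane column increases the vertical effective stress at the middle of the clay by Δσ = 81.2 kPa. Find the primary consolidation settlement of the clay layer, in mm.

S_c ≈ 52.6 mm

Final effective stress: σ'_f = 157 + 81.2 = 238.2 kPa.
σ'_f = 238.2 > σ'_p = 206 kPa, so the stress path crosses the preconsolidation pressure — recompression up to σ'_p, then virgin compression beyond:
S_c = H/(1+e₀)·[C_r·log₁₀(σ'_p/σ'_0) + C_c·log₁₀(σ'_f/σ'_p)]
    = 4.8/2.25 × [0.038×log₁₀(206/157) + 0.32×log₁₀(238.2/206)]
    = 2.1333 × [0.0044828 + 0.020184] = 0.05262 m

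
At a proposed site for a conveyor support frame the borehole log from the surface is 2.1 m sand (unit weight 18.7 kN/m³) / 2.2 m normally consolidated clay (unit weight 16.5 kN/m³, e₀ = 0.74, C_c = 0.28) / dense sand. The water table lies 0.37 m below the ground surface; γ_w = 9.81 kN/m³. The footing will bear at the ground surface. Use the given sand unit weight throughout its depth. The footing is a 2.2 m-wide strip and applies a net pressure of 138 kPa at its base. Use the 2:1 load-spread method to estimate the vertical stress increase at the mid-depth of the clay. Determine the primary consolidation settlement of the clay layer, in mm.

Mid-depth of clay below the ground surface: z = 2.1 + 2.2/2 = 3.2 m.
Total vertical stress at mid-clay: σ_v = 18.7×2.1 + 16.5×1.1 = 57.42 kPa.
Pore pressure: u = 9.81×(3.2 − 0.37) = 27.762 kPa.
Initial effective stress: σ'_0 = σ_v − u = 57.42 − 27.762 = 29.658 kPa.
Stress increase at mid-clay by the 2:1 spreading method:
Δσ = qB/(B+z) = 138×2.2/(2.2+3.2) = 56.222 kPa
Final effective stress: σ'_f = σ'_0 + Δσ = 29.658 + 56.222 = 85.88 kPa.
Normally consolidated clay, so the full stress increment lies on the virgin compression line:
S_c = C_c·H/(1+e₀)·log₁₀(σ'_f/σ'_0) = 0.28×2.2/(1+0.74)×log₁₀(85.88/29.658)
    = 0.35402 × 0.46175 = 0.1635 m

S_c ≈ 163 mm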